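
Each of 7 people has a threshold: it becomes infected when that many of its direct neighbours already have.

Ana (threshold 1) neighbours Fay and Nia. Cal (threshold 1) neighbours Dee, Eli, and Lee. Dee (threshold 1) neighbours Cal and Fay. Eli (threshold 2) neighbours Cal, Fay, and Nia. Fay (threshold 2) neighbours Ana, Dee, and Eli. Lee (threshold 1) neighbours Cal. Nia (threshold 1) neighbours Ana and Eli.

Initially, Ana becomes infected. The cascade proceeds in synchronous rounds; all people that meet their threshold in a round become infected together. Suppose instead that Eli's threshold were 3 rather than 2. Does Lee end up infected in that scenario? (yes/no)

no

With Eli's threshold at 3:
Round 1 — Ana becomes infected (initial).
Round 2 — checking thresholds:
  Fay: 1 of 3 neighbours < 2, below threshold.
  Nia: 1 of 2 neighbours ≥ 1, becomes infected.
Round 3 — no new infections; cascade stops.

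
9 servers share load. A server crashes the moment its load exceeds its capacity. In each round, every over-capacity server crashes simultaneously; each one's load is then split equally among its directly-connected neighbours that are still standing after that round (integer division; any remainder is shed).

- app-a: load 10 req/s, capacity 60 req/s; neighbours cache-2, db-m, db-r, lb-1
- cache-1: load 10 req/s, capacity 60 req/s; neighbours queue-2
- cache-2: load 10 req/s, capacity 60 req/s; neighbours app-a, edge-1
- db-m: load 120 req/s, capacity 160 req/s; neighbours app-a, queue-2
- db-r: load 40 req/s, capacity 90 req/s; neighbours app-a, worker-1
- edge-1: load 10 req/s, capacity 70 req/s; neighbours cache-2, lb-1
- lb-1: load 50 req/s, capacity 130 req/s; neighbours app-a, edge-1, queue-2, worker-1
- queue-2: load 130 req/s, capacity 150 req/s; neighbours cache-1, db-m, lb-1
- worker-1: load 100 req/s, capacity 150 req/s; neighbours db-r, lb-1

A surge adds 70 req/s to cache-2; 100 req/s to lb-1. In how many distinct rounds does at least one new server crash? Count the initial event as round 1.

Round 1 — cache-2 at 80 > 60; lb-1 at 150 > 130. cache-2, lb-1 crash.
  cache-2 sheds 80 req/s to app-a, edge-1: 40 each.
    app-a: 10+40 = 50 ≤ 60
    edge-1: 10+40 = 50 ≤ 70
  lb-1 sheds 150 req/s to app-a, edge-1, queue-2, worker-1: 37 each (2 lost).
    app-a: 50+37 = 87 > 60
    edge-1: 50+37 = 87 > 70
    queue-2: 130+37 = 167 > 150
    worker-1: 100+37 = 137 ≤ 150
Round 2 — app-a, edge-1, queue-2 crash.
  app-a sheds 87 req/s to db-m, db-r: 43 each (1 lost).
    db-m: 120+43 = 163 > 160
    db-r: 40+43 = 83 ≤ 90
  edge-1 sheds 87 req/s: no online neighbours, lost.
  queue-2 sheds 167 req/s to cache-1, db-m: 83 each (1 lost).
    cache-1: 10+83 = 93 > 60
    db-m: 163+83 = 246 > 160
Round 3 — cache-1, db-m crash.
  cache-1 sheds 93 req/s: no online neighbours, lost.
  db-m sheds 246 req/s: no online neighbours, lost.
No further crashes.

3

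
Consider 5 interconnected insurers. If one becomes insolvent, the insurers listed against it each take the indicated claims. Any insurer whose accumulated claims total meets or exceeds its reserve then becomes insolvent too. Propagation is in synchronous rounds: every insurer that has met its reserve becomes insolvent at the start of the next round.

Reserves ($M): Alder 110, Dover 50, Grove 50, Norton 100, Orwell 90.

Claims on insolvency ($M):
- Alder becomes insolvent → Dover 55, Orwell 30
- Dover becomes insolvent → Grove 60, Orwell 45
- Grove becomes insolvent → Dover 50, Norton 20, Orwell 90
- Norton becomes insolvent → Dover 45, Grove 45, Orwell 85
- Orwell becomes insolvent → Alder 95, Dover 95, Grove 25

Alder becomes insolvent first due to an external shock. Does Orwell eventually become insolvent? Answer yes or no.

yes

Round 1 — Alder becomes insolvent (initial).
  Dover: +55 → 55 ≥ 50
  Orwell: +30 → 30 < 90
Round 2 — Dover becomes insolvent.
  Grove: +60 → 60 ≥ 50
  Orwell: +45 → 75 < 90
Round 3 — Grove becomes insolvent.
  Norton: +20 → 20 < 100
  Orwell: +90 → 165 ≥ 90
Round 4 — Orwell becomes insolvent.
No further insolvencies.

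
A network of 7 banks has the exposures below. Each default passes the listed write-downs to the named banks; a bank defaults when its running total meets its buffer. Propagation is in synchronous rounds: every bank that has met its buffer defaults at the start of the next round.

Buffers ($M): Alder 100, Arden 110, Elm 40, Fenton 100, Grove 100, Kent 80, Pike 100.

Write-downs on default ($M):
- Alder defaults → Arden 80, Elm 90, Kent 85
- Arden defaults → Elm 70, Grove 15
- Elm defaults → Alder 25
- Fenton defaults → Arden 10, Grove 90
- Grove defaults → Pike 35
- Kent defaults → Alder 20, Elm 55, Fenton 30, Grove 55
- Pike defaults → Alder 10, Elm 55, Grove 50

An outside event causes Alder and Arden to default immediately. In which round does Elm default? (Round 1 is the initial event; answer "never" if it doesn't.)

Round 1 — Alder, Arden default (initial).
  Elm: +90+70 → 160 ≥ 40
  Grove: +15 → 15 < 100
  Kent: +85 → 85 ≥ 80
Round 2 — Elm, Kent default.
  Fenton: +30 → 30 < 100
  Grove: +55 → 70 < 100
No further defaults.

2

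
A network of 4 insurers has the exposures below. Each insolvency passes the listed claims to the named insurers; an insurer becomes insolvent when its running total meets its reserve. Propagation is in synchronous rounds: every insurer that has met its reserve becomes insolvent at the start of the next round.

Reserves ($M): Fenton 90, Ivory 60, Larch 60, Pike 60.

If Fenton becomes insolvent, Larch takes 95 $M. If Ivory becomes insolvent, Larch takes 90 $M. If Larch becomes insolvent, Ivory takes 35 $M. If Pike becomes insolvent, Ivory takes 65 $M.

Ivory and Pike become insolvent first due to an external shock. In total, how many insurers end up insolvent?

Round 1 — Ivory, Pike become insolvent (initial).
  Larch: +90 → 90 ≥ 60
Round 2 — Larch becomes insolvent.
No further insolvencies.

3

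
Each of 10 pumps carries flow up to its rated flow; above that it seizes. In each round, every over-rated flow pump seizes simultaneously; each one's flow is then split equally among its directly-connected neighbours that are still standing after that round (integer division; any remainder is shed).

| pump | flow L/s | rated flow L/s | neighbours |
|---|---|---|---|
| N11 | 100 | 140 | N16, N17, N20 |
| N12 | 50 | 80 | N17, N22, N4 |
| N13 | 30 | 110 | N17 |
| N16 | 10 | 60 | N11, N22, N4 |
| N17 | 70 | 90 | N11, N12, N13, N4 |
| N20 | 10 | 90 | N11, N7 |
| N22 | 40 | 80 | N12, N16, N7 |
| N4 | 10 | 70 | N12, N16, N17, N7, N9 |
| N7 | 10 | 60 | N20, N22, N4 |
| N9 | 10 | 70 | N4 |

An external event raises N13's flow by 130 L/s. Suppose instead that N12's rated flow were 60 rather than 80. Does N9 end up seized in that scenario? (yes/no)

no

With N12's rated flow at 60:
Round 1 — N13 at 160 > 110. N13 seizes.
  N13 sheds 160 L/s to N17: 160 each.
    N17: 70+160 = 230 > 90
Round 2 — N17 seizes.
  N17 sheds 230 L/s to N11, N12, N4: 76 each (2 lost).
    N11: 100+76 = 176 > 140
    N12: 50+76 = 126 > 60
    N4: 10+76 = 86 > 70
Round 3 — N11, N12, N4 seize.
  N11 sheds 176 L/s to N16, N20: 88 each.
    N16: 10+88 = 98 > 60
    N20: 10+88 = 98 > 90
  N12 sheds 126 L/s to N22: 126 each.
    N22: 40+126 = 166 > 80
  N4 sheds 86 L/s to N16, N7, N9: 28 each (2 lost).
    N16: 98+28 = 126 > 60
    N7: 10+28 = 38 ≤ 60
    N9: 10+28 = 38 ≤ 70
Round 4 — N16, N20, N22 seize.
  N16 sheds 126 L/s: no online neighbours, lost.
  N20 sheds 98 L/s to N7: 98 each.
    N7: 38+98 = 136 > 60
  N22 sheds 166 L/s to N7: 166 each.
    N7: 136+166 = 302 > 60
Round 5 — N7 seizes.
  N7 sheds 302 L/s: no online neighbours, lost.
No further seizures.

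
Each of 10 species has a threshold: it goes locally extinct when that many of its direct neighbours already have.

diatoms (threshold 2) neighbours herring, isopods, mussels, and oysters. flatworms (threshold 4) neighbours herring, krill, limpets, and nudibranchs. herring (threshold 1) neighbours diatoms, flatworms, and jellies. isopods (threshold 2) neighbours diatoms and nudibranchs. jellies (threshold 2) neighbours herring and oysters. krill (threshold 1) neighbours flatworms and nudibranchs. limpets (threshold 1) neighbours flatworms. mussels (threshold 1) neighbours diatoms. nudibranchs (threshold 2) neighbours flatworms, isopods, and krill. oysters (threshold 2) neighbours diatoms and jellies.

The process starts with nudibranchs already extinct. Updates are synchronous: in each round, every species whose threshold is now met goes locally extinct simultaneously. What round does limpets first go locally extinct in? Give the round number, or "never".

never

Round 1 — nudibranchs goes locally extinct (initial).
Round 2 — checking thresholds:
  flatworms: 1 of 4 neighbours < 4, holds.
  isopods: 1 of 2 neighbours < 2, holds.
  krill: 1 of 2 neighbours ≥ 1, goes locally extinct.
Round 3 — no new extinctions; cascade stops.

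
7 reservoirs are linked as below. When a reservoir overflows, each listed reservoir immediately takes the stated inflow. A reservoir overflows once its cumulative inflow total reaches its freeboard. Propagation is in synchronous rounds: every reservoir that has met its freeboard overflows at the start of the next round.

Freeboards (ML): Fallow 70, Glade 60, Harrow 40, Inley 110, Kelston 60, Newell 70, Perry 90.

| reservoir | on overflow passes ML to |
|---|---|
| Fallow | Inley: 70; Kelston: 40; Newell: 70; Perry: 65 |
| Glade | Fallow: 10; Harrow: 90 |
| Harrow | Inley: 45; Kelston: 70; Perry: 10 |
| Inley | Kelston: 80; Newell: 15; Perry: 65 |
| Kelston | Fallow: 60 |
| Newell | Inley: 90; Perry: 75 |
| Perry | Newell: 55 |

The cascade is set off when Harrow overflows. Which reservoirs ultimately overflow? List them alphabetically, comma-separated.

Harrow, Kelston

Round 1 — Harrow overflows (initial).
  Inley: +45 → 45 < 110
  Kelston: +70 → 70 ≥ 60
  Perry: +10 → 10 < 90
Round 2 — Kelston overflows.
  Fallow: +60 → 60 < 70
No further overflows.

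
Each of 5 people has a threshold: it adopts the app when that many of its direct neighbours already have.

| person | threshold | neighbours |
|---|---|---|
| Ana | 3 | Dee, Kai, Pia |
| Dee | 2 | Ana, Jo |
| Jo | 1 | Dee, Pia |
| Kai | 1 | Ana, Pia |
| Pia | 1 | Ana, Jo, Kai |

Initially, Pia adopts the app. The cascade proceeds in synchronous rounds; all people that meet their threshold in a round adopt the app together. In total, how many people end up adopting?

3

Round 1 — Pia adopts the app (initial).
Round 2 — checking thresholds:
  Ana: 1 of 3 neighbours < 3, holds.
  Jo: 1 of 2 neighbours ≥ 1, adopts the app.
  Kai: 1 of 2 neighbours ≥ 1, adopts the app.
Round 3 — no new adoptions; cascade stops.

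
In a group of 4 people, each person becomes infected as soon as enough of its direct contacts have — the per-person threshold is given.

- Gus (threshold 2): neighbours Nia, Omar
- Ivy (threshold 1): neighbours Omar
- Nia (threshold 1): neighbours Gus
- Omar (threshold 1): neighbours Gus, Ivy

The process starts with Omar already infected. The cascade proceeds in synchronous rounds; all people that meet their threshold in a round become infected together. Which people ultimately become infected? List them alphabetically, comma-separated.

Ivy, Omar

Round 1 — Omar becomes infected (initial).
Round 2 — checking thresholds:
  Gus: 1 of 2 neighbours < 2, below threshold.
  Ivy: 1 of 1 neighbours ≥ 1, becomes infected.
Round 3 — no new infections; cascade stops.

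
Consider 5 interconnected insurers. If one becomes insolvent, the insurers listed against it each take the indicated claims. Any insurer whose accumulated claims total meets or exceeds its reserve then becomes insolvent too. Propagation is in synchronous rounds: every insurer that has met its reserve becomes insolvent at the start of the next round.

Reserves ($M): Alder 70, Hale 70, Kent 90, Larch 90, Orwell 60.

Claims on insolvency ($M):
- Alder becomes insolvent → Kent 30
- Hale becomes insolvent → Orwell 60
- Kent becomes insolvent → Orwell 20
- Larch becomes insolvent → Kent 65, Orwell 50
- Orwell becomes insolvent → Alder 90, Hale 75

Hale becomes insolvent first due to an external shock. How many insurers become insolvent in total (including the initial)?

Round 1 — Hale becomes insolvent (initial).
  Orwell: +60 → 60 ≥ 60
Round 2 — Orwell becomes insolvent.
  Alder: +90 → 90 ≥ 70
Round 3 — Alder becomes insolvent.
  Kent: +30 → 30 < 90
No further insolvencies.

3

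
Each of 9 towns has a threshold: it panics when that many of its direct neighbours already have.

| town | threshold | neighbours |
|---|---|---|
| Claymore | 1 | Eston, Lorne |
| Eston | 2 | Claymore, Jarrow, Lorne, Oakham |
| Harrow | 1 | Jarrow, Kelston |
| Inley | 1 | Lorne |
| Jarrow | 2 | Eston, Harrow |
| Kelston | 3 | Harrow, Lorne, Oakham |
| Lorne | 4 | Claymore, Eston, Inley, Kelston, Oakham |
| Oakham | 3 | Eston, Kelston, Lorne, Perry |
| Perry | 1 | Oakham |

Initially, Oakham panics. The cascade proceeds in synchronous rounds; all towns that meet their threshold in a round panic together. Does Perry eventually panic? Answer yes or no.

Round 1 — Oakham panics (initial).
Round 2 — checking thresholds:
  Eston: 1 of 4 neighbours < 2, holds.
  Kelston: 1 of 3 neighbours < 3, holds.
  Lorne: 1 of 5 neighbours < 4, holds.
  Perry: 1 of 1 neighbours ≥ 1, panics.
Round 3 — no new panics; cascade stops.

yes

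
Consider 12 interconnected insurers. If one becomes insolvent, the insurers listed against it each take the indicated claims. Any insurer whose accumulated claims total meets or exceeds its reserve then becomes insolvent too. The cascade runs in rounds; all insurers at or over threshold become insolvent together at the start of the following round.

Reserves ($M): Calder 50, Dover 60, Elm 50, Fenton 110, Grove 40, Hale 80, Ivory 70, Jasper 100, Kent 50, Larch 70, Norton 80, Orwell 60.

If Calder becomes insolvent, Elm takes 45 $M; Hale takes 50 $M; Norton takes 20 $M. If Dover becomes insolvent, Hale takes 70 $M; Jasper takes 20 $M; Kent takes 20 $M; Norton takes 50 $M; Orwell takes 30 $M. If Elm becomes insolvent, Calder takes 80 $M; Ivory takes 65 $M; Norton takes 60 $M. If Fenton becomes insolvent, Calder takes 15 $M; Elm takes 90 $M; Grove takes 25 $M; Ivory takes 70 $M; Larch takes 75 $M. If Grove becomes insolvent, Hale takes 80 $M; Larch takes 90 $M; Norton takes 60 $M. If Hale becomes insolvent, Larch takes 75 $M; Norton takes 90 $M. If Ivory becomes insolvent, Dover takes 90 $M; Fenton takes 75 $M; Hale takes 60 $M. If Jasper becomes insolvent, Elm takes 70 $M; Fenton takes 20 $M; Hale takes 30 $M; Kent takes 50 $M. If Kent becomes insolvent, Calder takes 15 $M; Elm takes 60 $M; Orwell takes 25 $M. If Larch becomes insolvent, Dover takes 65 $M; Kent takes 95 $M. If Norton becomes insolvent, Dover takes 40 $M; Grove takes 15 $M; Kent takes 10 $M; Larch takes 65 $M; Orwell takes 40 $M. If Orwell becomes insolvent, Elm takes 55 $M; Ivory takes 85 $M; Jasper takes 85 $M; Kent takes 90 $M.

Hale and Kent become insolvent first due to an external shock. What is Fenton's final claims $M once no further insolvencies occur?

95

Round 1 — Hale, Kent become insolvent (initial).
  Calder: +15 → 15 < 50
  Elm: +60 → 60 ≥ 50
  Larch: +75 → 75 ≥ 70
  Norton: +90 → 90 ≥ 80
  Orwell: +25 → 25 < 60
Round 2 — Elm, Larch, Norton become insolvent.
  Calder: +80 → 95 ≥ 50
  Dover: +65+40 → 105 ≥ 60
  Grove: +15 → 15 < 40
  Ivory: +65 → 65 < 70
  Orwell: +40 → 65 ≥ 60
Round 3 — Calder, Dover, Orwell become insolvent.
  Ivory: +85 → 150 ≥ 70
  Jasper: +20+85 → 105 ≥ 100
Round 4 — Ivory, Jasper become insolvent.
  Fenton: +75+20 → 95 < 110
No further insolvencies.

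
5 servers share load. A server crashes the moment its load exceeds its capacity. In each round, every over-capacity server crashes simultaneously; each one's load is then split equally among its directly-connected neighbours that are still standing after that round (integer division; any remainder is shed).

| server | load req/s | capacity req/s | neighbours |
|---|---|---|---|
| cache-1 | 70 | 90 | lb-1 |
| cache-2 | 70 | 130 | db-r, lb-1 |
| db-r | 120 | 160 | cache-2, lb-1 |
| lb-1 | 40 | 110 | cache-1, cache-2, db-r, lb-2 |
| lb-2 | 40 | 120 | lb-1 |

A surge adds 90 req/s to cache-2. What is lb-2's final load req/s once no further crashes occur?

Round 1 — cache-2 at 160 > 130. cache-2 crashes.
  cache-2 sheds 160 req/s to db-r, lb-1: 80 each.
    db-r: 120+80 = 200 > 160
    lb-1: 40+80 = 120 > 110
Round 2 — db-r, lb-1 crash.
  db-r sheds 200 req/s: no online neighbours, lost.
  lb-1 sheds 120 req/s to cache-1, lb-2: 60 each.
    cache-1: 70+60 = 130 > 90
    lb-2: 40+60 = 100 ≤ 120
Round 3 — cache-1 crashes.
  cache-1 sheds 130 req/s: no online neighbours, lost.
No further crashes.

100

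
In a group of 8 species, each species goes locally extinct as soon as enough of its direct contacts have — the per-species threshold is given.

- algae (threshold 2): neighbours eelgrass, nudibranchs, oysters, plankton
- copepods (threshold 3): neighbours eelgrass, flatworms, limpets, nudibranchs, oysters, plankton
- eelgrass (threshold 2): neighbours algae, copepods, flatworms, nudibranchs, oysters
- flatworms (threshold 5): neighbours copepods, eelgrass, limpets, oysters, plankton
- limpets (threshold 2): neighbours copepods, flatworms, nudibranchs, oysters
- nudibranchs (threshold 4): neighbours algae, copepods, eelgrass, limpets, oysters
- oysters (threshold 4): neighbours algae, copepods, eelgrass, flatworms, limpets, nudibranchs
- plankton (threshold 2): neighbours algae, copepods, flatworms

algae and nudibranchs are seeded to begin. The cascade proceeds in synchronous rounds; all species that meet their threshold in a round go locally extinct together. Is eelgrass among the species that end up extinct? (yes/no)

yes

Round 1 — algae, nudibranchs go locally extinct (initial).
Round 2 — checking thresholds:
  copepods: 1 of 6 neighbours < 3, below threshold.
  eelgrass: 2 of 5 neighbours ≥ 2, goes locally extinct.
  limpets: 1 of 4 neighbours < 2, below threshold.
  oysters: 2 of 6 neighbours < 4, below threshold.
  plankton: 1 of 3 neighbours < 2, below threshold.
Round 3 — no new extinctions; cascade stops.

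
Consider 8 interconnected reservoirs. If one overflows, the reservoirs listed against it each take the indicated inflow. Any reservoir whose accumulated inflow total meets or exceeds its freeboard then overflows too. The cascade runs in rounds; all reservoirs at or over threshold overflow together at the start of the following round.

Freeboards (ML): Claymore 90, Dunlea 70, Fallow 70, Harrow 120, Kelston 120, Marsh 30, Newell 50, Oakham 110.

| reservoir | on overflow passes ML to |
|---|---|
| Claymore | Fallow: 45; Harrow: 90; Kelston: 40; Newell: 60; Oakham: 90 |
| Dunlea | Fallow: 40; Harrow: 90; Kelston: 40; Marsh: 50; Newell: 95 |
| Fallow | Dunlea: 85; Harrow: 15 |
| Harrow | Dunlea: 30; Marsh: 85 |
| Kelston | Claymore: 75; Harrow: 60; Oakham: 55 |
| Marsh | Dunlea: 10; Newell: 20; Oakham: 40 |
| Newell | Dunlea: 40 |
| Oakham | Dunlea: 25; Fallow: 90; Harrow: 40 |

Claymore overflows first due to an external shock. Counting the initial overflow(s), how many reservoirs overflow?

2

Round 1 — Claymore overflows (initial).
  Fallow: +45 → 45 < 70
  Harrow: +90 → 90 < 120
  Kelston: +40 → 40 < 120
  Newell: +60 → 60 ≥ 50
  Oakham: +90 → 90 < 110
Round 2 — Newell overflows.
  Dunlea: +40 → 40 < 70
No further overflows.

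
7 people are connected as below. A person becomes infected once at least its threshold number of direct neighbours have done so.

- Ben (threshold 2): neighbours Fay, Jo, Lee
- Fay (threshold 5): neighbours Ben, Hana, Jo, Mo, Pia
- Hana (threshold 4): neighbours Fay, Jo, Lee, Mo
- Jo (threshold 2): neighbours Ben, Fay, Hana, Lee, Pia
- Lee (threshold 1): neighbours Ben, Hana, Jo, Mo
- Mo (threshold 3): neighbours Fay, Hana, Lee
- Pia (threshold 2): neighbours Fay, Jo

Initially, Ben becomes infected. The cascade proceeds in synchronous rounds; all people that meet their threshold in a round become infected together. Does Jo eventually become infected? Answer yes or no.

yes

Round 1 — Ben becomes infected (initial).
Round 2 — checking thresholds:
  Fay: 1 of 5 neighbours < 5, not yet.
  Jo: 1 of 5 neighbours < 2, not yet.
  Lee: 1 of 4 neighbours ≥ 1, becomes infected.
Round 3 — checking thresholds:
  Fay: 1 of 5 neighbours < 5, not yet.
  Hana: 1 of 4 neighbours < 4, not yet.
  Jo: 2 of 5 neighbours ≥ 2, becomes infected.
  Mo: 1 of 3 neighbours < 3, not yet.
Round 4 — no new infections; cascade stops.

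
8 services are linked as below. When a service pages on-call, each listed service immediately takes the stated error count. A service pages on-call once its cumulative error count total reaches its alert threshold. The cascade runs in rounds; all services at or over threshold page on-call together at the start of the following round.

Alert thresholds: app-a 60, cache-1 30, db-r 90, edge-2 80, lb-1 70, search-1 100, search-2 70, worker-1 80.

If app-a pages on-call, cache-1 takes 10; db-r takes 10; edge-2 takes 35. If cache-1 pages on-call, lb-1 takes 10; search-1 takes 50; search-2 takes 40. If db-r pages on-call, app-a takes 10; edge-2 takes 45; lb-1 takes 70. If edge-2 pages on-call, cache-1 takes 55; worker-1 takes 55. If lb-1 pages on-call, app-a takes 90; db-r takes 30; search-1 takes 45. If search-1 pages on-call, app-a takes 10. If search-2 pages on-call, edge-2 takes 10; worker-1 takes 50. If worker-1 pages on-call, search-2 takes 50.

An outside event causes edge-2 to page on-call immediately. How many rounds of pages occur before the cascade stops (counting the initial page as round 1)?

2

Round 1 — edge-2 pages on-call (initial).
  cache-1: +55 → 55 ≥ 30
  worker-1: +55 → 55 < 80
Round 2 — cache-1 pages on-call.
  lb-1: +10 → 10 < 70
  search-1: +50 → 50 < 100
  search-2: +40 → 40 < 70
No further pages.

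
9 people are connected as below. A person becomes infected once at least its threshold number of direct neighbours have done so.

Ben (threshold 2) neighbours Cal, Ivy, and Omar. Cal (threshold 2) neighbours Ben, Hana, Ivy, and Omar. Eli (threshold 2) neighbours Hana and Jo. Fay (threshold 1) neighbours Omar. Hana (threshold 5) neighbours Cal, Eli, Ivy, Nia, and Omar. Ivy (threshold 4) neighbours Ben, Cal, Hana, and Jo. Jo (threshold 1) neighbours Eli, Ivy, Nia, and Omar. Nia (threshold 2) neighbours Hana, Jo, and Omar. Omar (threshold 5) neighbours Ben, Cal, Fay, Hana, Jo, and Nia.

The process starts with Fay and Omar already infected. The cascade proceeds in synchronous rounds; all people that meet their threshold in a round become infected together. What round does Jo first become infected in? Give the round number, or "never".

Round 1 — Fay, Omar become infected (initial).
Round 2 — checking thresholds:
  Ben: 1 of 3 neighbours < 2, below threshold.
  Cal: 1 of 4 neighbours < 2, below threshold.
  Hana: 1 of 5 neighbours < 5, below threshold.
  Jo: 1 of 4 neighbours ≥ 1, becomes infected.
  Nia: 1 of 3 neighbours < 2, below threshold.
Round 3 — checking thresholds:
  Ben: 1 of 3 neighbours < 2, below threshold.
  Cal: 1 of 4 neighbours < 2, below threshold.
  Eli: 1 of 2 neighbours < 2, below threshold.
  Hana: 1 of 5 neighbours < 5, below threshold.
  Ivy: 1 of 4 neighbours < 4, below threshold.
  Nia: 2 of 3 neighbours ≥ 2, becomes infected.
Round 4 — no new infections; cascade stops.

2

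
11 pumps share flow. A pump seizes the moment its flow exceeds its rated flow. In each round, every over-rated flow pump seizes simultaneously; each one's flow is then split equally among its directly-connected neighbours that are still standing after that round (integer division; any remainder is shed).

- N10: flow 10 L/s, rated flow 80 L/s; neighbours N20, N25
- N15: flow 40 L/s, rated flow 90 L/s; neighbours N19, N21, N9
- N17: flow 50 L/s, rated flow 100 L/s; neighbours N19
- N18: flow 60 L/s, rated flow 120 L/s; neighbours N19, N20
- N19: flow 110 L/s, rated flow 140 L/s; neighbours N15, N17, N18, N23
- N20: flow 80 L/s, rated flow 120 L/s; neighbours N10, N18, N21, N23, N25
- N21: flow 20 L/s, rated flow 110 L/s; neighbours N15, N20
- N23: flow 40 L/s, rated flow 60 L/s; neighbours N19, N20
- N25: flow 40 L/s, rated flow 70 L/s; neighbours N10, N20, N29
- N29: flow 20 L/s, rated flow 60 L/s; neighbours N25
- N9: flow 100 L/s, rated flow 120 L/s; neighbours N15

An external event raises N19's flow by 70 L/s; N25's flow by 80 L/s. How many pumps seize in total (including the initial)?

Round 1 — N19 at 180 > 140; N25 at 120 > 70. N19, N25 seize.
  N19 sheds 180 L/s to N15, N17, N18, N23: 45 each.
    N15: 40+45 = 85 ≤ 90
    N17: 50+45 = 95 ≤ 100
    N18: 60+45 = 105 ≤ 120
    N23: 40+45 = 85 > 60
  N25 sheds 120 L/s to N10, N20, N29: 40 each.
    N10: 10+40 = 50 ≤ 80
    N20: 80+40 = 120 ≤ 120
    N29: 20+40 = 60 ≤ 60
Round 2 — N23 seizes.
  N23 sheds 85 L/s to N20: 85 each.
    N20: 120+85 = 205 > 120
Round 3 — N20 seizes.
  N20 sheds 205 L/s to N10, N18, N21: 68 each (1 lost).
    N10: 50+68 = 118 > 80
    N18: 105+68 = 173 > 120
    N21: 20+68 = 88 ≤ 110
Round 4 — N10, N18 seize.
  N10 sheds 118 L/s: no online neighbours, lost.
  N18 sheds 173 L/s: no online neighbours, lost.
No further seizures.

6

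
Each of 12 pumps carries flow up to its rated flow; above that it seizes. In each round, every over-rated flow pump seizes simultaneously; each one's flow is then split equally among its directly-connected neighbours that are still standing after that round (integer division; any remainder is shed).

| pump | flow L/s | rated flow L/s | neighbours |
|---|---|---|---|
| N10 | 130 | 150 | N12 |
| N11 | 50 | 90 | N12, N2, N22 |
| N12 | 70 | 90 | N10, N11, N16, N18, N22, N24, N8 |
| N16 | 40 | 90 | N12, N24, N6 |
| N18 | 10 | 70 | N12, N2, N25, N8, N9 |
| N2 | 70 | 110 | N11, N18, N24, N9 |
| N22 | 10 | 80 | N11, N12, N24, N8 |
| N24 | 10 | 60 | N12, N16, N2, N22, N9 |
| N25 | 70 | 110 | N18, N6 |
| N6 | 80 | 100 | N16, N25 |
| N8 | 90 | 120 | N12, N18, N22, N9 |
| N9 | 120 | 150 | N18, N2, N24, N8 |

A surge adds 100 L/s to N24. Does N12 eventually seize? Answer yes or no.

yes

Round 1 — N24 at 110 > 60. N24 seizes.
  N24 sheds 110 L/s to N12, N16, N2, N22, N9: 22 each.
    N12: 70+22 = 92 > 90
    N16: 40+22 = 62 ≤ 90
    N2: 70+22 = 92 ≤ 110
    N22: 10+22 = 32 ≤ 80
    N9: 120+22 = 142 ≤ 150
Round 2 — N12 seizes.
  N12 sheds 92 L/s to N10, N11, N16, N18, N22, N8: 15 each (2 lost).
    N10: 130+15 = 145 ≤ 150
    N11: 50+15 = 65 ≤ 90
    N16: 62+15 = 77 ≤ 90
    N18: 10+15 = 25 ≤ 70
    N22: 32+15 = 47 ≤ 80
    N8: 90+15 = 105 ≤ 120
No further seizures.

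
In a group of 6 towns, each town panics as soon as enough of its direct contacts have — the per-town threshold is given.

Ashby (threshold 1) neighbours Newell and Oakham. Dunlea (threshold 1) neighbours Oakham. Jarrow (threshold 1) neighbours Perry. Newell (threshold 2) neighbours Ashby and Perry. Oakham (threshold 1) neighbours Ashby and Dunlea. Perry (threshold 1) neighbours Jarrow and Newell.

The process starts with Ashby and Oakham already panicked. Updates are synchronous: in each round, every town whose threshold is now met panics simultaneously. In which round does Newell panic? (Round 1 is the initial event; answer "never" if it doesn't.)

never

Round 1 — Ashby, Oakham panic (initial).
Round 2 — checking thresholds:
  Dunlea: 1 of 1 neighbours ≥ 1, panics.
  Newell: 1 of 2 neighbours < 2, below threshold.
Round 3 — no new panics; cascade stops.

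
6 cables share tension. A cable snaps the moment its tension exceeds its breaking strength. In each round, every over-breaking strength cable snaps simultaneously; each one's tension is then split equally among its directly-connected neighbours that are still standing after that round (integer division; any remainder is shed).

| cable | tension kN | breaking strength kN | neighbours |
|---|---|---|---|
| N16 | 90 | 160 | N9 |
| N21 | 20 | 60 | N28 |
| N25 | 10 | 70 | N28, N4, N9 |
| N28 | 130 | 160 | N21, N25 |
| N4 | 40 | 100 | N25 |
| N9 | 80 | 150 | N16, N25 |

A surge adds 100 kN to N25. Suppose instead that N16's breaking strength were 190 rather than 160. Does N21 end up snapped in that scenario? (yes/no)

With N16's breaking strength at 190:
Round 1 — N25 at 110 > 70. N25 snaps.
  N25 sheds 110 kN to N28, N4, N9: 36 each (2 lost).
    N28: 130+36 = 166 > 160
    N4: 40+36 = 76 ≤ 100
    N9: 80+36 = 116 ≤ 150
Round 2 — N28 snaps.
  N28 sheds 166 kN to N21: 166 each.
    N21: 20+166 = 186 > 60
Round 3 — N21 snaps.
  N21 sheds 186 kN: no online neighbours, lost.
No further breaks.

yes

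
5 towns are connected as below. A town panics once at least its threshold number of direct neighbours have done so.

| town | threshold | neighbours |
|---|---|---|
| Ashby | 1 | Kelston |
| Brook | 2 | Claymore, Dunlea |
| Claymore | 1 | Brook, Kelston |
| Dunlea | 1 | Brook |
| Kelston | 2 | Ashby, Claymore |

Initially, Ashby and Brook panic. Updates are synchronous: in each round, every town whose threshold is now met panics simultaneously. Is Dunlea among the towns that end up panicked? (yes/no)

Round 1 — Ashby, Brook panic (initial).
Round 2 — checking thresholds:
  Claymore: 1 of 2 neighbours ≥ 1, panics.
  Dunlea: 1 of 1 neighbours ≥ 1, panics.
  Kelston: 1 of 2 neighbours < 2, below threshold.
Round 3 — checking thresholds:
  Kelston: 2 of 2 neighbours ≥ 2, panics.
Round 4 — no new panics; cascade stops.

yes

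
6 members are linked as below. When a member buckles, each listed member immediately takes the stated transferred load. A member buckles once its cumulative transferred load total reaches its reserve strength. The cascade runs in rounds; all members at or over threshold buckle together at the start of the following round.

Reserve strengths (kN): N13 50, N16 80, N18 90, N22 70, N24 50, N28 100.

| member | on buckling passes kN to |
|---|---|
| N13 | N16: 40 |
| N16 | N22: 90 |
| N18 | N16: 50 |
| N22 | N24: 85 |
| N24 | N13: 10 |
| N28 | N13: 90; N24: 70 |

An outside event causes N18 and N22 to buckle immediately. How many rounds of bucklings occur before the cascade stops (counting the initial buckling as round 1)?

Round 1 — N18, N22 buckle (initial).
  N16: +50 → 50 < 80
  N24: +85 → 85 ≥ 50
Round 2 — N24 buckles.
  N13: +10 → 10 < 50
No further bucklings.

2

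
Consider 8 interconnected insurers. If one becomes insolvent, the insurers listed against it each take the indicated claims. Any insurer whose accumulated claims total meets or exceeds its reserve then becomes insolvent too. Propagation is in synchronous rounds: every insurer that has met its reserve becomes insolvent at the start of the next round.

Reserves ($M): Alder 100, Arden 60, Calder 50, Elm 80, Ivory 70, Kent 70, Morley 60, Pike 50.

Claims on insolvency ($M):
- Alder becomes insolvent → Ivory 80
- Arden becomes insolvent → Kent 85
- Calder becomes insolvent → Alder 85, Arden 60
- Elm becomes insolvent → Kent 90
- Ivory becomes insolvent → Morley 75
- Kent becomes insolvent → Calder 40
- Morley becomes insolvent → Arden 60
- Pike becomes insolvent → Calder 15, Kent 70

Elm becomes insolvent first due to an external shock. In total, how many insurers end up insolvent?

2

Round 1 — Elm becomes insolvent (initial).
  Kent: +90 → 90 ≥ 70
Round 2 — Kent becomes insolvent.
  Calder: +40 → 40 < 50
No further insolvencies.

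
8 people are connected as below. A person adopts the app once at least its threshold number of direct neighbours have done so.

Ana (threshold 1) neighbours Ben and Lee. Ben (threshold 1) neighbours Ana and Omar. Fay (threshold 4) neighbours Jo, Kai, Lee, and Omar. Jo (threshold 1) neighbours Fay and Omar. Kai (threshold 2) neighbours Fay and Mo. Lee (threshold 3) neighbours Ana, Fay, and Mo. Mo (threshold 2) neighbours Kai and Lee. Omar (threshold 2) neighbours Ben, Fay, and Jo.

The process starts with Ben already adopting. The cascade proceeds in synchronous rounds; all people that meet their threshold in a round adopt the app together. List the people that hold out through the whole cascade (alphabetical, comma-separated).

Fay, Jo, Kai, Lee, Mo, Omar

Round 1 — Ben adopts the app (initial).
Round 2 — checking thresholds:
  Ana: 1 of 2 neighbours ≥ 1, adopts the app.
  Omar: 1 of 3 neighbours < 2, not yet.
Round 3 — no new adoptions; cascade stops.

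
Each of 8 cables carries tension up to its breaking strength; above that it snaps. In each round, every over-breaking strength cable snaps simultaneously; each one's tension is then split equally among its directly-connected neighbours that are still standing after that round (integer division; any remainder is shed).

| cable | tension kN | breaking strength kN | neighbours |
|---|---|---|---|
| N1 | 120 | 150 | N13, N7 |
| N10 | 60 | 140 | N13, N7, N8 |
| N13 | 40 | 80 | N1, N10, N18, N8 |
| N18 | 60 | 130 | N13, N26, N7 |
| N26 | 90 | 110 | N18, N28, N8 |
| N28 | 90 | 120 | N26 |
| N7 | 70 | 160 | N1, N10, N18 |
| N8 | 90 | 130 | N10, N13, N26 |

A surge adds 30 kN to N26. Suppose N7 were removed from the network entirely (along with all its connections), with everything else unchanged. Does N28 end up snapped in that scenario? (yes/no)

yes

With N7 removed:
Round 1 — N26 at 120 > 110. N26 snaps.
  N26 sheds 120 kN to N18, N28, N8: 40 each.
    N18: 60+40 = 100 ≤ 130
    N28: 90+40 = 130 > 120
    N8: 90+40 = 130 ≤ 130
Round 2 — N28 snaps.
  N28 sheds 130 kN: no online neighbours, lost.
No further breaks.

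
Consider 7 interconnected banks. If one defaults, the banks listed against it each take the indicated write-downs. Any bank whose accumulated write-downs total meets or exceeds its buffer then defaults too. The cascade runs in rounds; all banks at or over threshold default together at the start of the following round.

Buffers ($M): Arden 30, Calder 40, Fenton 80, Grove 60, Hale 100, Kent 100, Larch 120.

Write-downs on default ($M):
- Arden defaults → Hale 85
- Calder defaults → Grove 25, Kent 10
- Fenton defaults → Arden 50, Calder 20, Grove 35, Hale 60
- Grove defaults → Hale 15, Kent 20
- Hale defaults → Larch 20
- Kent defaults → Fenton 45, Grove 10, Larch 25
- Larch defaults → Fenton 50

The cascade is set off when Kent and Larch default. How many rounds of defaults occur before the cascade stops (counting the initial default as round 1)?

Round 1 — Kent, Larch default (initial).
  Fenton: +45+50 → 95 ≥ 80
  Grove: +10 → 10 < 60
Round 2 — Fenton defaults.
  Arden: +50 → 50 ≥ 30
  Calder: +20 → 20 < 40
  Grove: +35 → 45 < 60
  Hale: +60 → 60 < 100
Round 3 — Arden defaults.
  Hale: +85 → 145 ≥ 100
Round 4 — Hale defaults.
No further defaults.

4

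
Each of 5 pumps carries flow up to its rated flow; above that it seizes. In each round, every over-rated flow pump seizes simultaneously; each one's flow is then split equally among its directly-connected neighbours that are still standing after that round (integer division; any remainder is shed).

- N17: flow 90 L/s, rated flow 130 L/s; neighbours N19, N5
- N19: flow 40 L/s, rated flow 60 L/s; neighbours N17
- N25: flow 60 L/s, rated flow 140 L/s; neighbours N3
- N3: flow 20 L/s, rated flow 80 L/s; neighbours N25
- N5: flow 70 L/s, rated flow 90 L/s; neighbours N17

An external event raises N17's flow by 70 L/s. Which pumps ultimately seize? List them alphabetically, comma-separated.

N17, N19, N5

Round 1 — N17 at 160 > 130. N17 seizes.
  N17 sheds 160 L/s to N19, N5: 80 each.
    N19: 40+80 = 120 > 60
    N5: 70+80 = 150 > 90
Round 2 — N19, N5 seize.
  N19 sheds 120 L/s: no online neighbours, lost.
  N5 sheds 150 L/s: no online neighbours, lost.
No further seizures.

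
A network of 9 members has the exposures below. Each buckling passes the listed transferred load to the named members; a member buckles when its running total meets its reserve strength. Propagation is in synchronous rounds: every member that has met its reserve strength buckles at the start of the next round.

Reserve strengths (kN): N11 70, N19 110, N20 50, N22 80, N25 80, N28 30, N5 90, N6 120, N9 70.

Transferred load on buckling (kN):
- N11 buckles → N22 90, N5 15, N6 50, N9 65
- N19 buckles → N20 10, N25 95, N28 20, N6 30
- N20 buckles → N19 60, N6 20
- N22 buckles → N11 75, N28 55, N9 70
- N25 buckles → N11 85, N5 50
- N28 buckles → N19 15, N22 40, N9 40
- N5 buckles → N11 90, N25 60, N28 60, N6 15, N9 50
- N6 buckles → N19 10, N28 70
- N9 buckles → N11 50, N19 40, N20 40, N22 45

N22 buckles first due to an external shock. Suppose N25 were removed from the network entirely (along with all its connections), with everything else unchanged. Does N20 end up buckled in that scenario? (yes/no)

no

With N25 removed:
Round 1 — N22 buckles (initial).
  N11: +75 → 75 ≥ 70
  N28: +55 → 55 ≥ 30
  N9: +70 → 70 ≥ 70
Round 2 — N11, N28, N9 buckle.
  N19: +15+40 → 55 < 110
  N20: +40 → 40 < 50
  N5: +15 → 15 < 90
  N6: +50 → 50 < 120
No further bucklings.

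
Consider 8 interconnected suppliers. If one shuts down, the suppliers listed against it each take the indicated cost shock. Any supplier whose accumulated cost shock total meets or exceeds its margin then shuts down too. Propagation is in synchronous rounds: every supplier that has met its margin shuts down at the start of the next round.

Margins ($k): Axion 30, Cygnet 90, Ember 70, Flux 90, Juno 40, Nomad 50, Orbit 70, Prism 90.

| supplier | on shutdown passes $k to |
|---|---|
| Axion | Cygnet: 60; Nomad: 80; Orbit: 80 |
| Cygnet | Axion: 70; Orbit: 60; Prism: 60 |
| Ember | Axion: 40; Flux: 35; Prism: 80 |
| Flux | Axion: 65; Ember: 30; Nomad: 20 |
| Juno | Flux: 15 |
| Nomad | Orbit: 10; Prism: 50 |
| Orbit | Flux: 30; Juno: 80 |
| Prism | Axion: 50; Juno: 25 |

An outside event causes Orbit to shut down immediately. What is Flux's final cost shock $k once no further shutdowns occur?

45

Round 1 — Orbit shuts down (initial).
  Flux: +30 → 30 < 90
  Juno: +80 → 80 ≥ 40
Round 2 — Juno shuts down.
  Flux: +15 → 45 < 90
No further shutdowns.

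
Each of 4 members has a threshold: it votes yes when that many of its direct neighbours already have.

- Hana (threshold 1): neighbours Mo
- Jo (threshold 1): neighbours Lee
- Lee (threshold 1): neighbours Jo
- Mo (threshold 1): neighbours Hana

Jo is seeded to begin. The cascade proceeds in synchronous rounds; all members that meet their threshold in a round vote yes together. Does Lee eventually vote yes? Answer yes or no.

Round 1 — Jo votes yes (initial).
Round 2 — checking thresholds:
  Lee: 1 of 1 neighbours ≥ 1, votes yes.
Round 3 — no new yes votes; cascade stops.

yes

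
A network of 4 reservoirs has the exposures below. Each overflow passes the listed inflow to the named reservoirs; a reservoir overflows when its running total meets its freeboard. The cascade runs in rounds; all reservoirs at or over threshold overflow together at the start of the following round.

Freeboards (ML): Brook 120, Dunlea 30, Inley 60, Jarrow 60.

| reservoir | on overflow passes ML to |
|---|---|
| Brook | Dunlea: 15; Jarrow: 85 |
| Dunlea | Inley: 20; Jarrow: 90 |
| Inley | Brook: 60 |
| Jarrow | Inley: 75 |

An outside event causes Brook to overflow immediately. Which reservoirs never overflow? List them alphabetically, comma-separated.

Dunlea

Round 1 — Brook overflows (initial).
  Dunlea: +15 → 15 < 30
  Jarrow: +85 → 85 ≥ 60
Round 2 — Jarrow overflows.
  Inley: +75 → 75 ≥ 60
Round 3 — Inley overflows.
No further overflows.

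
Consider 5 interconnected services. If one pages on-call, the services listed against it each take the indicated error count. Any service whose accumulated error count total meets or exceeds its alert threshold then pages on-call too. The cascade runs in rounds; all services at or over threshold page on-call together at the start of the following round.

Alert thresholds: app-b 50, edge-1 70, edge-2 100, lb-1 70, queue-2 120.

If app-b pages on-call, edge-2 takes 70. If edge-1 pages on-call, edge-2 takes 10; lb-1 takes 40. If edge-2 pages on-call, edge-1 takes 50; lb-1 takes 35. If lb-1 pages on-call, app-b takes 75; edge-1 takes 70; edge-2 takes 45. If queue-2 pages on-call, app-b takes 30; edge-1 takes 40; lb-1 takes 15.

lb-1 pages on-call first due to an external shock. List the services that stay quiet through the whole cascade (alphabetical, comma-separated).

Round 1 — lb-1 pages on-call (initial).
  app-b: +75 → 75 ≥ 50
  edge-1: +70 → 70 ≥ 70
  edge-2: +45 → 45 < 100
Round 2 — app-b, edge-1 page on-call.
  edge-2: +70+10 → 125 ≥ 100
Round 3 — edge-2 pages on-call.
No further pages.

queue-2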